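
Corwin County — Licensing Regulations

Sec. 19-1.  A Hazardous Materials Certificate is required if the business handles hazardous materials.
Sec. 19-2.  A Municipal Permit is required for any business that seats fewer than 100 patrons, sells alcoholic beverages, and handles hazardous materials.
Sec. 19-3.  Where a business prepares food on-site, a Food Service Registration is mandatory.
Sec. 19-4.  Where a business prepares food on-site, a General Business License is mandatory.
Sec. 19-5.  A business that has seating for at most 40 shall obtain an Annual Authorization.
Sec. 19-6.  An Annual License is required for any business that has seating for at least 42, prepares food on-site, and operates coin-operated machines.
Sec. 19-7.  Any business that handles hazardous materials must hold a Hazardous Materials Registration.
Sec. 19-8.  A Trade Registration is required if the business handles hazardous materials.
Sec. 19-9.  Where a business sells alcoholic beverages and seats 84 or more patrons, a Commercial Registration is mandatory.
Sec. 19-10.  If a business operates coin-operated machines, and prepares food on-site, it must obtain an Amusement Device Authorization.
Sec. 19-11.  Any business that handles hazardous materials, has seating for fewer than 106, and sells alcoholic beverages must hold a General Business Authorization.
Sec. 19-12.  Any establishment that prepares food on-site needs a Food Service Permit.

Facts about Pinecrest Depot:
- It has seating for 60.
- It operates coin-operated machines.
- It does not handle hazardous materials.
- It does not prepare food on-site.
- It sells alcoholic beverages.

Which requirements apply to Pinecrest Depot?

Sec. 19-1. does not handle hazardous materials → Hazardous Materials Certificate not required.
Sec. 19-2. seating 60 < 100; sells alcoholic beverages; does not handle hazardous materials → Municipal Permit not required.
Sec. 19-3. does not prepare food on-site → Food Service Registration not required.
Sec. 19-4. does not prepare food on-site → General Business License not required.
Sec. 19-5. seating 60 > 40 → Annual Authorization not required.
Sec. 19-6. seating 60 ≥ 42; does not prepare food on-site; operates coin-operated machines → Annual License not required.
Sec. 19-7. does not handle hazardous materials → Hazardous Materials Registration not required.
Sec. 19-8. does not handle hazardous materials → Trade Registration not required.
Sec. 19-9. sells alcoholic beverages; seating 60 < 84 → Commercial Registration not required.
Sec. 19-10. operates coin-operated machines; does not prepare food on-site → Amusement Device Authorization not required.
Sec. 19-11. does not handle hazardous materials; seating 60 < 106; sells alcoholic beverages → General Business Authorization not required.
Sec. 19-12. does not prepare food on-site → Food Service Permit not required.

None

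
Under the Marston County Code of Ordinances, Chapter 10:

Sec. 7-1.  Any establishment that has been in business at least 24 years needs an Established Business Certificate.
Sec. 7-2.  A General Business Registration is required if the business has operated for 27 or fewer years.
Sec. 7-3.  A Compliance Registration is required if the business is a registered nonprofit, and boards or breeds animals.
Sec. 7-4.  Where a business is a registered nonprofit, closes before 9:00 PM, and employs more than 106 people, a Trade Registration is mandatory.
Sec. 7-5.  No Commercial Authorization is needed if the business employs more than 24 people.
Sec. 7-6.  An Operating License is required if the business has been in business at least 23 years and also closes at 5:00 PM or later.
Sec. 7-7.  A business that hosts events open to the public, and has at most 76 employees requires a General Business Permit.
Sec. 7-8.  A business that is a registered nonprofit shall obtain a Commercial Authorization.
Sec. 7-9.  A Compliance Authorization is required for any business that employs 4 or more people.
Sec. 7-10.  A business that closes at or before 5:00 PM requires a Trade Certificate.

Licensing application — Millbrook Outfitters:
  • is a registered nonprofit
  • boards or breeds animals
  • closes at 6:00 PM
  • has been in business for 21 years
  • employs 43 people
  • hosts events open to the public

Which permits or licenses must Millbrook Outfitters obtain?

Compliance Authorization, Compliance Registration, General Business Permit, General Business Registration

Sec. 7-1. years in business 21 < 24 → Established Business Certificate not required.
Sec. 7-2. years in business 21 ≤ 27 → General Business Registration required.
Sec. 7-3. is a registered nonprofit; boards or breeds animals → Compliance Registration required.
Sec. 7-4. is a registered nonprofit; closes 6:00 PM, at/before 9:00 PM; employees 43 ≤ 106 → Trade Registration not required.
Sec. 7-5. employees 43 > 24 → exempt from Commercial Authorization.
Sec. 7-6. years in business 21 < 23; closes 6:00 PM, after 5:00 PM → Operating License not required.
Sec. 7-7. hosts events open to the public; employees 43 ≤ 76 → General Business Permit required.
Sec. 7-8. is a registered nonprofit → Commercial Authorization required.
Sec. 7-9. employees 43 ≥ 4 → Compliance Authorization required.
Sec. 7-10. closes 6:00 PM, after 5:00 PM → Trade Certificate not required.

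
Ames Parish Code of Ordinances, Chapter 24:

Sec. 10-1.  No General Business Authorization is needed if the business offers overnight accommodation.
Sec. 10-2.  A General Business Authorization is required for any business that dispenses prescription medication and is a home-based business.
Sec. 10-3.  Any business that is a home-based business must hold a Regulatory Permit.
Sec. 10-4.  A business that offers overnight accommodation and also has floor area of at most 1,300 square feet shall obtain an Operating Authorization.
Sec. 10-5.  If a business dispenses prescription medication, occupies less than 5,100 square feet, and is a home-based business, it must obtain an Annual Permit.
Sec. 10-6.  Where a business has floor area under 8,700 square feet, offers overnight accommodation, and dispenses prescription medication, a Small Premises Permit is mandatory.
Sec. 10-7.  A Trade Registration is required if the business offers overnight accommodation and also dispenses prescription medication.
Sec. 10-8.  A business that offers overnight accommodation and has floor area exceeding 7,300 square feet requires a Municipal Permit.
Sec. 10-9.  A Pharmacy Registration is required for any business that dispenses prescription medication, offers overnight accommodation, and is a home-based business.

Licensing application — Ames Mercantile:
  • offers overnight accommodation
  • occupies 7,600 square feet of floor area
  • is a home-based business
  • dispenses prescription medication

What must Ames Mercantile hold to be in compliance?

Sec. 10-1. offers overnight accommodation → exempt from General Business Authorization.
Sec. 10-2. dispenses prescription medication; is a home-based business → General Business Authorization required.
Sec. 10-3. is a home-based business → Regulatory Permit required.
Sec. 10-4. offers overnight accommodation; floor area 7,600 square feet > 1,300 square feet → Operating Authorization not required.
Sec. 10-5. dispenses prescription medication; floor area 7,600 square feet ≥ 5,100 square feet; is a home-based business → Annual Permit not required.
Sec. 10-6. floor area 7,600 square feet < 8,700 square feet; offers overnight accommodation; dispenses prescription medication → Small Premises Permit required.
Sec. 10-7. offers overnight accommodation; dispenses prescription medication → Trade Registration required.
Sec. 10-8. offers overnight accommodation; floor area 7,600 square feet > 7,300 square feet → Municipal Permit required.
Sec. 10-9. dispenses prescription medication; offers overnight accommodation; is a home-based business → Pharmacy Registration required.

Municipal Permit, Pharmacy Registration, Regulatory Permit, Small Premises Permit, Trade Registration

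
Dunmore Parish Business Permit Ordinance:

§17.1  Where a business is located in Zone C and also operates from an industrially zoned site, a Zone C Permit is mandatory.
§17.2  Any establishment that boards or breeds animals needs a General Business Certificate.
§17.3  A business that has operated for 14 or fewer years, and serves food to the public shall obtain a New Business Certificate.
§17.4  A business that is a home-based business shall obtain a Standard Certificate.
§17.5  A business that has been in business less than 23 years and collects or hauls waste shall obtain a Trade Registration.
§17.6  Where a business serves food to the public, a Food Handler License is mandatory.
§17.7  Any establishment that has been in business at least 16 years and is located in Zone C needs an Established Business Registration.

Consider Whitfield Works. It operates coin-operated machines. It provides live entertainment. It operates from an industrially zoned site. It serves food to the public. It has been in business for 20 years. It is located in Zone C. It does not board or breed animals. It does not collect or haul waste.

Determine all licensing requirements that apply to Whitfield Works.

§17.1 is located in Zone C; operates from an industrially zoned site → Zone C Permit required.
§17.2 does not board or breed animals → General Business Certificate not required.
§17.3 years in business 20 > 14; serves food to the public → New Business Certificate not required.
§17.4 operates from an industrially zoned site (not: is a home-based business) → Standard Certificate not required.
§17.5 years in business 20 < 23; does not collect or haul waste → Trade Registration not required.
§17.6 serves food to the public → Food Handler License required.
§17.7 years in business 20 ≥ 16; is located in Zone C → Established Business Registration required.

Established Business Registration, Food Handler License, Zone C Permit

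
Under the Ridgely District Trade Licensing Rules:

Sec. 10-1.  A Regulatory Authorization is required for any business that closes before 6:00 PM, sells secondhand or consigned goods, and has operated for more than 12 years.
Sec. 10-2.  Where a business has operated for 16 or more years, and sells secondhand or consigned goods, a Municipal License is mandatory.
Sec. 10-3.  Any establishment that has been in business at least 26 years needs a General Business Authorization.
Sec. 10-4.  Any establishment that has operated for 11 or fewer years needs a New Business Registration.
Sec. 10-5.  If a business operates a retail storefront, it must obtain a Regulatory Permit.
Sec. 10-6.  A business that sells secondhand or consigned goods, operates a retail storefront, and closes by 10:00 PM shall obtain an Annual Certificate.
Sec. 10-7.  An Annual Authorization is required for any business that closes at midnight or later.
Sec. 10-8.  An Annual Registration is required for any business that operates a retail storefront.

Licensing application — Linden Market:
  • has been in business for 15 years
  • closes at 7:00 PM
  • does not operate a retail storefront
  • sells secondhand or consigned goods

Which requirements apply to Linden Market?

None

Sec. 10-1. closes 7:00 PM, after 6:00 PM; sells secondhand or consigned goods; years in business 15 > 12 → Regulatory Authorization not required.
Sec. 10-2. years in business 15 < 16; sells secondhand or consigned goods → Municipal License not required.
Sec. 10-3. years in business 15 < 26 → General Business Authorization not required.
Sec. 10-4. years in business 15 > 11 → New Business Registration not required.
Sec. 10-5. does not operate a retail storefront → Regulatory Permit not required.
Sec. 10-6. sells secondhand or consigned goods; does not operate a retail storefront; closes 7:00 PM, at/before 10:00 PM → Annual Certificate not required.
Sec. 10-7. closes 7:00 PM, at/before midnight → Annual Authorization not required.
Sec. 10-8. does not operate a retail storefront → Annual Registration not required.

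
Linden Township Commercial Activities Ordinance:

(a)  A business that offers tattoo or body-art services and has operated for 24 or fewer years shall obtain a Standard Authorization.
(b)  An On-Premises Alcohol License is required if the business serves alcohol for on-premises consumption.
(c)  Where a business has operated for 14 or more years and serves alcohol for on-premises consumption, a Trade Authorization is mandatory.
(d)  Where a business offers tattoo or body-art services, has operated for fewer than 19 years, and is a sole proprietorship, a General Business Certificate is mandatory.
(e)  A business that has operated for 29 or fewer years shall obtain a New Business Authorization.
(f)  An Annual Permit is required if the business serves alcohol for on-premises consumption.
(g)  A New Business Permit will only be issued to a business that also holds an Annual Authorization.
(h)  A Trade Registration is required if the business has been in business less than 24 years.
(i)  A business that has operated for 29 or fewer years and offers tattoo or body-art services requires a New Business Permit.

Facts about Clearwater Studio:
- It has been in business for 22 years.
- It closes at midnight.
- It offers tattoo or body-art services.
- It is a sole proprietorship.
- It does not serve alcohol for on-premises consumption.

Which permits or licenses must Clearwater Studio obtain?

(a) offers tattoo or body-art services; years in business 22 ≤ 24 → Standard Authorization required.
(b) does not serve alcohol for on-premises consumption → On-Premises Alcohol License not required.
(c) years in business 22 ≥ 14; does not serve alcohol for on-premises consumption → Trade Authorization not required.
(d) offers tattoo or body-art services; years in business 22 ≥ 19; is a sole proprietorship → General Business Certificate not required.
(e) years in business 22 ≤ 29 → New Business Authorization required.
(f) does not serve alcohol for on-premises consumption → Annual Permit not required.
(g) New Business Permit is required → Annual Authorization also required.
(h) years in business 22 < 24 → Trade Registration required.
(i) years in business 22 ≤ 29; offers tattoo or body-art services → New Business Permit required.

Annual Authorization, New Business Authorization, New Business Permit, Standard Authorization, Trade Registration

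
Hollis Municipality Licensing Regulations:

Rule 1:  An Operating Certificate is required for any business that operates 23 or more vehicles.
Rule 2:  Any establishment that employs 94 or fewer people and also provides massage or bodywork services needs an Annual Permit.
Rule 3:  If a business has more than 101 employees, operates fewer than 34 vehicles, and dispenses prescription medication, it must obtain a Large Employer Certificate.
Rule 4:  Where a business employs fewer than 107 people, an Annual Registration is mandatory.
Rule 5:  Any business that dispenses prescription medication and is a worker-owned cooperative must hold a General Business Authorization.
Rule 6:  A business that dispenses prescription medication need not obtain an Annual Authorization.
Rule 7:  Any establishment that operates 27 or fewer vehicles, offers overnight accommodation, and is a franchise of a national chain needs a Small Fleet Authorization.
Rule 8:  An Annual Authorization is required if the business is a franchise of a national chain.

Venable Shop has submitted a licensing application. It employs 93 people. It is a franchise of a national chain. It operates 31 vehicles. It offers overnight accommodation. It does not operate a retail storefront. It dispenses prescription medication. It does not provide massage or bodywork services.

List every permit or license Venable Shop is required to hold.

Rule 1: vehicles 31 ≥ 23 → Operating Certificate required.
Rule 2: employees 93 ≤ 94; does not provide massage or bodywork services → Annual Permit not required.
Rule 3: employees 93 ≤ 101; vehicles 31 < 34; dispenses prescription medication → Large Employer Certificate not required.
Rule 4: employees 93 < 107 → Annual Registration required.
Rule 5: dispenses prescription medication; is a franchise of a national chain (not: is a worker-owned cooperative) → General Business Authorization not required.
Rule 6: dispenses prescription medication → exempt from Annual Authorization.
Rule 7: vehicles 31 > 27; offers overnight accommodation; is a franchise of a national chain → Small Fleet Authorization not required.
Rule 8: is a franchise of a national chain → Annual Authorization required.

Annual Registration, Operating Certificate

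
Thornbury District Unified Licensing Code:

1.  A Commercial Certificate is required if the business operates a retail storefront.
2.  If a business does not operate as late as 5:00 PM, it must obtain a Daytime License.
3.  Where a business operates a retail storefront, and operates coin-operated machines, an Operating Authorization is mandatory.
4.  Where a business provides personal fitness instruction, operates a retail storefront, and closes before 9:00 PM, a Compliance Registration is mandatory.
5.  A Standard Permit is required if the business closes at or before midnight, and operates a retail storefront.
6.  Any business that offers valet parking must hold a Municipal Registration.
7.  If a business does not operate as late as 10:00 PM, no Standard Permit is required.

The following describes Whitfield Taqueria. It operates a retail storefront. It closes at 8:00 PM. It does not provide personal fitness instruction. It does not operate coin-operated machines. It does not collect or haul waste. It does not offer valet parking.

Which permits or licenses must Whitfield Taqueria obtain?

1. operates a retail storefront → Commercial Certificate required.
2. closes 8:00 PM, after 5:00 PM → Daytime License not required.
3. operates a retail storefront; does not operate coin-operated machines → Operating Authorization not required.
4. does not provide personal fitness instruction; operates a retail storefront; closes 8:00 PM, at/before 9:00 PM → Compliance Registration not required.
5. closes 8:00 PM, at/before midnight; operates a retail storefront → Standard Permit required.
6. does not offer valet parking → Municipal Registration not required.
7. closes 8:00 PM, at/before 10:00 PM → exempt from Standard Permit.

Commercial Certificate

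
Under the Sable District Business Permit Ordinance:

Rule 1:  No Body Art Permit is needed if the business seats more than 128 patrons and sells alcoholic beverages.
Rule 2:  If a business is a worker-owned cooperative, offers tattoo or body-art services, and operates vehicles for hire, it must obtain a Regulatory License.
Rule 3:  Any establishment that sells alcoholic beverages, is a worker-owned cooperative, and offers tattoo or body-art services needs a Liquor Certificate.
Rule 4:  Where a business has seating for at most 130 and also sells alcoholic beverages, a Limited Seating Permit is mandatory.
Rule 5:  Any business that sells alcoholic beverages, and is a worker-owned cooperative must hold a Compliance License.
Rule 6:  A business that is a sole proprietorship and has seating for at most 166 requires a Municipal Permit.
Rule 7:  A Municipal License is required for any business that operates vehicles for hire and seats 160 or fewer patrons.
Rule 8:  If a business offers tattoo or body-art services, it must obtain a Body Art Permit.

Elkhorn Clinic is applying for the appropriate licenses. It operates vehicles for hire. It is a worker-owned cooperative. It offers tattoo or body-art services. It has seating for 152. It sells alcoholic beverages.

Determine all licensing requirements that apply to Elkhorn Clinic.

Rule 1: seating 152 > 128; sells alcoholic beverages → exempt from Body Art Permit.
Rule 2: is a worker-owned cooperative; offers tattoo or body-art services; operates vehicles for hire → Regulatory License required.
Rule 3: sells alcoholic beverages; is a worker-owned cooperative; offers tattoo or body-art services → Liquor Certificate required.
Rule 4: seating 152 > 130; sells alcoholic beverages → Limited Seating Permit not required.
Rule 5: sells alcoholic beverages; is a worker-owned cooperative → Compliance License required.
Rule 6: is a worker-owned cooperative (not: is a sole proprietorship); seating 152 ≤ 166 → Municipal Permit not required.
Rule 7: operates vehicles for hire; seating 152 ≤ 160 → Municipal License required.
Rule 8: offers tattoo or body-art services → Body Art Permit required.

Compliance License, Liquor Certificate, Municipal License, Regulatory License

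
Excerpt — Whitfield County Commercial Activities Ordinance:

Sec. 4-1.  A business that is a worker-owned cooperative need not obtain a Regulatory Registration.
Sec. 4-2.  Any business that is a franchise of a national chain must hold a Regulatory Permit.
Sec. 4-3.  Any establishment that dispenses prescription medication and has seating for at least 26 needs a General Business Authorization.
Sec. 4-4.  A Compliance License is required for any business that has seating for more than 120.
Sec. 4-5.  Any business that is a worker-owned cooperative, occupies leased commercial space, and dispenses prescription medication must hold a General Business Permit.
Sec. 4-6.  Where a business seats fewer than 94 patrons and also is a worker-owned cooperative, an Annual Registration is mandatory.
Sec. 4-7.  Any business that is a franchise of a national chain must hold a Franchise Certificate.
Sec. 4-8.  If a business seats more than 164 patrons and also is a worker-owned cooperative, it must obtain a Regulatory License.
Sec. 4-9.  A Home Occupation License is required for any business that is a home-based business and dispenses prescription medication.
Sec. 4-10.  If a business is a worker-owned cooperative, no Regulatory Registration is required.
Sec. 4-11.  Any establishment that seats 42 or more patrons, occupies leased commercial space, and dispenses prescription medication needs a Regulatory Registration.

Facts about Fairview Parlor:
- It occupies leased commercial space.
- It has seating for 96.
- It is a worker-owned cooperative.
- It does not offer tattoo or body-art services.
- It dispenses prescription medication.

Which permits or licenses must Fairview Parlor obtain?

Sec. 4-1. is a worker-owned cooperative → exempt from Regulatory Registration.
Sec. 4-2. is a worker-owned cooperative (not: is a franchise of a national chain) → Regulatory Permit not required.
Sec. 4-3. dispenses prescription medication; seating 96 ≥ 26 → General Business Authorization required.
Sec. 4-4. seating 96 ≤ 120 → Compliance License not required.
Sec. 4-5. is a worker-owned cooperative; occupies leased commercial space; dispenses prescription medication → General Business Permit required.
Sec. 4-6. seating 96 ≥ 94; is a worker-owned cooperative → Annual Registration not required.
Sec. 4-7. is a worker-owned cooperative (not: is a franchise of a national chain) → Franchise Certificate not required.
Sec. 4-8. seating 96 ≤ 164; is a worker-owned cooperative → Regulatory License not required.
Sec. 4-9. occupies leased commercial space (not: is a home-based business); dispenses prescription medication → Home Occupation License not required.
Sec. 4-10. is a worker-owned cooperative → exempt from Regulatory Registration.
Sec. 4-11. seating 96 ≥ 42; occupies leased commercial space; dispenses prescription medication → Regulatory Registration required.

General Business Authorization, General Business Permit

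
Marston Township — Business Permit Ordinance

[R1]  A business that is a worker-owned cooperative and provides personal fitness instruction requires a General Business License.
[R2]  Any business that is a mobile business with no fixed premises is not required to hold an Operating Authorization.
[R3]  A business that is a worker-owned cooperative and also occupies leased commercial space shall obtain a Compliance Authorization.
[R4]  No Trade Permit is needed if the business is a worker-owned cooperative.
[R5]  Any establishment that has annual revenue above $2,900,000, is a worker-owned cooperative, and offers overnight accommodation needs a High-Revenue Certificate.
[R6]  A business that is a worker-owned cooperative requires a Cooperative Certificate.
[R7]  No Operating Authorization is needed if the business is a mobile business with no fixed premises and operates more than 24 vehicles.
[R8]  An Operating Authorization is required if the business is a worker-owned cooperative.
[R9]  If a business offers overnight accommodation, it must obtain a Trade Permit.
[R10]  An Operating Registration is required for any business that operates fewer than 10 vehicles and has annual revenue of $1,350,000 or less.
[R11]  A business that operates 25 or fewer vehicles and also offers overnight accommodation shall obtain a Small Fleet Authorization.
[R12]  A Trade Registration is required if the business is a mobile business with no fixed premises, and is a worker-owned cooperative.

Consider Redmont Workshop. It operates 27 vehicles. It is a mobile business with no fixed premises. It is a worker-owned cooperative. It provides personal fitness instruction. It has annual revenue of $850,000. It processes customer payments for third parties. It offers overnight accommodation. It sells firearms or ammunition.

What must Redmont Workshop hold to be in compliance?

Cooperative Certificate, General Business License, Trade Registration

[R1] is a worker-owned cooperative; provides personal fitness instruction → General Business License required.
[R2] is a mobile business with no fixed premises → exempt from Operating Authorization.
[R3] is a worker-owned cooperative; is a mobile business with no fixed premises (not: occupies leased commercial space) → Compliance Authorization not required.
[R4] is a worker-owned cooperative → exempt from Trade Permit.
[R5] revenue $850,000 ≤ $2,900,000; is a worker-owned cooperative; offers overnight accommodation → High-Revenue Certificate not required.
[R6] is a worker-owned cooperative → Cooperative Certificate required.
[R7] is a mobile business with no fixed premises; vehicles 27 > 24 → exempt from Operating Authorization.
[R8] is a worker-owned cooperative → Operating Authorization required.
[R9] offers overnight accommodation → Trade Permit required.
[R10] vehicles 27 ≥ 10; revenue $850,000 ≤ $1,350,000 → Operating Registration not required.
[R11] vehicles 27 > 25; offers overnight accommodation → Small Fleet Authorization not required.
[R12] is a mobile business with no fixed premises; is a worker-owned cooperative → Trade Registration required.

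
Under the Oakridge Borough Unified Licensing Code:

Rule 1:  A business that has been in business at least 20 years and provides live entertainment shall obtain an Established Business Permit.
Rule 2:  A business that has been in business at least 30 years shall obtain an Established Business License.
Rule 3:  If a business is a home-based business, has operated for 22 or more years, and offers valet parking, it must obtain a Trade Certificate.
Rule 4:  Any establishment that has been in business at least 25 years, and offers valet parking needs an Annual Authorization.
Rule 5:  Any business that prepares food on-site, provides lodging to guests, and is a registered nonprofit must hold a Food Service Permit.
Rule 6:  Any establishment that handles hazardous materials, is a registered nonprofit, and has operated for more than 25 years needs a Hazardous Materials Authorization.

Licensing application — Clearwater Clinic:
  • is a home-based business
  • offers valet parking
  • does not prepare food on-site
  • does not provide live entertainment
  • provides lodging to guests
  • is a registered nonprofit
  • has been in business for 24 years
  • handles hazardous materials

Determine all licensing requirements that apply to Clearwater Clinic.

Rule 1: years in business 24 ≥ 20; does not provide live entertainment → Established Business Permit not required.
Rule 2: years in business 24 < 30 → Established Business License not required.
Rule 3: is a home-based business; years in business 24 ≥ 22; offers valet parking → Trade Certificate required.
Rule 4: years in business 24 < 25; offers valet parking → Annual Authorization not required.
Rule 5: does not prepare food on-site; provides lodging to guests; is a registered nonprofit → Food Service Permit not required.
Rule 6: handles hazardous materials; is a registered nonprofit; years in business 24 ≤ 25 → Hazardous Materials Authorization not required.

Trade Certificate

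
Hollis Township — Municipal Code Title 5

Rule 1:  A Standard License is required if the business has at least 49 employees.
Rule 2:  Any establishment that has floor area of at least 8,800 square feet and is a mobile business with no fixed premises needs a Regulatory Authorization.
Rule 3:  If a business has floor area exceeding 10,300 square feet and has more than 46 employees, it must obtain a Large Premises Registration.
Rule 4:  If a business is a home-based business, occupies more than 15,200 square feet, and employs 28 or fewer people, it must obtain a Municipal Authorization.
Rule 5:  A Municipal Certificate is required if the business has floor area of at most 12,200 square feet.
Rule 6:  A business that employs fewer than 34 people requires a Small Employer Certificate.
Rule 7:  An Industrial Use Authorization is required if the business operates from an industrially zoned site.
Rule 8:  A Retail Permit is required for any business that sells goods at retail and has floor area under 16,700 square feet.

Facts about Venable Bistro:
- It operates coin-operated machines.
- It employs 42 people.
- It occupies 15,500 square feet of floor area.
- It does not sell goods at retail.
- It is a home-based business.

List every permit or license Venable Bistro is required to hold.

None

Rule 1: employees 42 < 49 → Standard License not required.
Rule 2: floor area 15,500 square feet ≥ 8,800 square feet; is a home-based business (not: is a mobile business with no fixed premises) → Regulatory Authorization not required.
Rule 3: floor area 15,500 square feet > 10,300 square feet; employees 42 ≤ 46 → Large Premises Registration not required.
Rule 4: is a home-based business; floor area 15,500 square feet > 15,200 square feet; employees 42 > 28 → Municipal Authorization not required.
Rule 5: floor area 15,500 square feet > 12,200 square feet → Municipal Certificate not required.
Rule 6: employees 42 ≥ 34 → Small Employer Certificate not required.
Rule 7: is a home-based business (not: operates from an industrially zoned site) → Industrial Use Authorization not required.
Rule 8: does not sell goods at retail; floor area 15,500 square feet < 16,700 square feet → Retail Permit not required.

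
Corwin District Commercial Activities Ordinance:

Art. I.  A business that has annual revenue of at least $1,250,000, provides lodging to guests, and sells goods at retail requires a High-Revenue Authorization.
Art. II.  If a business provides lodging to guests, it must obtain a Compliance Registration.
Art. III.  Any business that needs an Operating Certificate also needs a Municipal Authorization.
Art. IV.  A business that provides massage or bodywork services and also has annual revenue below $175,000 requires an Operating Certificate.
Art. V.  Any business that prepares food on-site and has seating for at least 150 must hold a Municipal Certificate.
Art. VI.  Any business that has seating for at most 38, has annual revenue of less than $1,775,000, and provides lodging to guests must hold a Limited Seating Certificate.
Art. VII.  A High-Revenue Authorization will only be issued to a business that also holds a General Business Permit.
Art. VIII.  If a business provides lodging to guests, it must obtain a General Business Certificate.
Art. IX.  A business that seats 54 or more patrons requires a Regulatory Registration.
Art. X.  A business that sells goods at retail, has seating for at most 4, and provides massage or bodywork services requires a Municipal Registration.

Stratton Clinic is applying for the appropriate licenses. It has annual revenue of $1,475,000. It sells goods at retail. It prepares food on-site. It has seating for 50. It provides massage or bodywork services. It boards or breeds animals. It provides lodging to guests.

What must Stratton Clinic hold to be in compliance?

Compliance Registration, General Business Certificate, General Business Permit, High-Revenue Authorization

Art. I. revenue $1,475,000 ≥ $1,250,000; provides lodging to guests; sells goods at retail → High-Revenue Authorization required.
Art. II. provides lodging to guests → Compliance Registration required.
Art. III. Operating Certificate is not required → no effect.
Art. IV. provides massage or bodywork services; revenue $1,475,000 ≥ $175,000 → Operating Certificate not required.
Art. V. prepares food on-site; seating 50 < 150 → Municipal Certificate not required.
Art. VI. seating 50 > 38; revenue $1,475,000 < $1,775,000; provides lodging to guests → Limited Seating Certificate not required.
Art. VII. High-Revenue Authorization is required → General Business Permit also required.
Art. VIII. provides lodging to guests → General Business Certificate required.
Art. IX. seating 50 < 54 → Regulatory Registration not required.
Art. X. sells goods at retail; seating 50 > 4; provides massage or bodywork services → Municipal Registration not required.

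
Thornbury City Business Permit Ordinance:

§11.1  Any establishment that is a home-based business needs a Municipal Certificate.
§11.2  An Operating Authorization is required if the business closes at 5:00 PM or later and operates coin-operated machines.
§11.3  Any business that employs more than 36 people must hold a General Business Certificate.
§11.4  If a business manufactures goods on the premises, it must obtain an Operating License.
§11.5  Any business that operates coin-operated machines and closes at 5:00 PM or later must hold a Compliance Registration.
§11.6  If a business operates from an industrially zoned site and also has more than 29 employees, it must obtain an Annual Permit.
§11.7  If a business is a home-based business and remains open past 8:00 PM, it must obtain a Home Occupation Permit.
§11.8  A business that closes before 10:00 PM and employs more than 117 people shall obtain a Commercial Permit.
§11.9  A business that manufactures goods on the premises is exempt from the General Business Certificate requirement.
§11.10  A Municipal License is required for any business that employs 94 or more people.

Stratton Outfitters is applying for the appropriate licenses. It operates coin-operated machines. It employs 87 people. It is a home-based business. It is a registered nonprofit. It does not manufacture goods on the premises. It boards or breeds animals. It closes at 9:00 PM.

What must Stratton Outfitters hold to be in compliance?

Compliance Registration, General Business Certificate, Home Occupation Permit, Municipal Certificate, Operating Authorization

§11.1 is a home-based business → Municipal Certificate required.
§11.2 closes 9:00 PM, after 5:00 PM; operates coin-operated machines → Operating Authorization required.
§11.3 employees 87 > 36 → General Business Certificate required.
§11.4 does not manufacture goods on the premises → Operating License not required.
§11.5 operates coin-operated machines; closes 9:00 PM, after 5:00 PM → Compliance Registration required.
§11.6 is a home-based business (not: operates from an industrially zoned site); employees 87 > 29 → Annual Permit not required.
§11.7 is a home-based business; closes 9:00 PM, after 8:00 PM → Home Occupation Permit required.
§11.8 closes 9:00 PM, at/before 10:00 PM; employees 87 ≤ 117 → Commercial Permit not required.
§11.9 does not manufacture goods on the premises → General Business Certificate exemption does not apply.
§11.10 employees 87 < 94 → Municipal License not required.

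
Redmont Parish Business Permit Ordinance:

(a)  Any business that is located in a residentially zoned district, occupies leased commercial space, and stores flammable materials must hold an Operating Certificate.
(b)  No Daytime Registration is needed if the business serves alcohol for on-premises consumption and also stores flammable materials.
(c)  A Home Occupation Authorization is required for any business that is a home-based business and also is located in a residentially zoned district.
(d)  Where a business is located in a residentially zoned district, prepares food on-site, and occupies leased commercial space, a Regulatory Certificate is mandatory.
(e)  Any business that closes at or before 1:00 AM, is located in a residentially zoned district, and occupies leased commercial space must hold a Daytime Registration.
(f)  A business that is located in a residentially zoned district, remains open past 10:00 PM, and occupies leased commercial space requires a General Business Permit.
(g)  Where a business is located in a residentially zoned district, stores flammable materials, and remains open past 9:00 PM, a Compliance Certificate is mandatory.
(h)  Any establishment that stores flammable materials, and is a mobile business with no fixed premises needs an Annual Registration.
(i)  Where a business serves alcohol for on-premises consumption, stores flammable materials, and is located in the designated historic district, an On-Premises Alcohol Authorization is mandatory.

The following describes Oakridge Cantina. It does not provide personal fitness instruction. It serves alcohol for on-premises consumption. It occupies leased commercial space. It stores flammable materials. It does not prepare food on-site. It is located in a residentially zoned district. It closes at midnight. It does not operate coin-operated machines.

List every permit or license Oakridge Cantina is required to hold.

(a) is located in a residentially zoned district; occupies leased commercial space; stores flammable materials → Operating Certificate required.
(b) serves alcohol for on-premises consumption; stores flammable materials → exempt from Daytime Registration.
(c) occupies leased commercial space (not: is a home-based business); is located in a residentially zoned district → Home Occupation Authorization not required.
(d) is located in a residentially zoned district; does not prepare food on-site; occupies leased commercial space → Regulatory Certificate not required.
(e) closes midnight, at/before 1:00 AM; is located in a residentially zoned district; occupies leased commercial space → Daytime Registration required.
(f) is located in a residentially zoned district; closes midnight, after 10:00 PM; occupies leased commercial space → General Business Permit required.
(g) is located in a residentially zoned district; stores flammable materials; closes midnight, after 9:00 PM → Compliance Certificate required.
(h) stores flammable materials; occupies leased commercial space (not: is a mobile business with no fixed premises) → Annual Registration not required.
(i) serves alcohol for on-premises consumption; stores flammable materials; is located in a residentially zoned district (not: is located in the designated historic district) → On-Premises Alcohol Authorization not required.

Compliance Certificate, General Business Permit, Operating Certificate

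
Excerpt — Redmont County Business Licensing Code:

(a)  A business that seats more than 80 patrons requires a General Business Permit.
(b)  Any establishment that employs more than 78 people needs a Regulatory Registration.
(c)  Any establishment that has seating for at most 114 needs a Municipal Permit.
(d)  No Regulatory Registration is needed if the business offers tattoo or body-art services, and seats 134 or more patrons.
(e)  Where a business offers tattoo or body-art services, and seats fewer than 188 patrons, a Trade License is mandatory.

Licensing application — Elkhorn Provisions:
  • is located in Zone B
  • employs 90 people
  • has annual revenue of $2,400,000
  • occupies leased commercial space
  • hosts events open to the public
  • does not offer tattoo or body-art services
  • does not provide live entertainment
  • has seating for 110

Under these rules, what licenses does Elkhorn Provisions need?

(a) seating 110 > 80 → General Business Permit required.
(b) employees 90 > 78 → Regulatory Registration required.
(c) seating 110 ≤ 114 → Municipal Permit required.
(d) does not offer tattoo or body-art services; seating 110 < 134 → Regulatory Registration exemption does not apply.
(e) does not offer tattoo or body-art services; seating 110 < 188 → Trade License not required.

General Business Permit, Municipal Permit, Regulatory Registration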